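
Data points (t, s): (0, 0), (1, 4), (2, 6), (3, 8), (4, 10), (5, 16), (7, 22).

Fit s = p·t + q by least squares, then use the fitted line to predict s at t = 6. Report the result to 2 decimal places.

Compute the Gram sums: Σt·t = 104, Σt = 22, Σ1 = 7.
Moment sums: Σt·s = 314, Σs = 66.
det = 104·7 − 22² = 244.
p = (314·7 − 22·66)/244 = 373/122; q = (104·66 − 22·314)/244 = -11/61.
At t = 6: ŝ = (373/122)·(6) + (-11/61)·(1) = 1108/61.

ŝ = 18.16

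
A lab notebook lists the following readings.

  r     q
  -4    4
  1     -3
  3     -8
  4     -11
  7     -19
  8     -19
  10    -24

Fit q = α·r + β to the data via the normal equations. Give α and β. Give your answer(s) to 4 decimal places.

α = -2.0805, β = -2.8093

Normal-equation sums: Σr·r = 255, Σr = 29, Σ1 = 7.
Right-hand side: Σr·q = -612, Σq = -80.
Normal equations: [[255, 29]; [29, 7]]·[α, β]ᵀ = [-612, -80]ᵀ.
Determinant 255·7 − 29² = 944.
α = ((-612)·7 − 29·(-80))/944 = -491/236; β = (255·(-80) − 29·(-612))/944 = -663/236.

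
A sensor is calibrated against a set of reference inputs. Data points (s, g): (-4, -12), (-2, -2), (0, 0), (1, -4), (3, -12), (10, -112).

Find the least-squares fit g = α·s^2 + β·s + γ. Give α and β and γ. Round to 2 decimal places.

α = -1.00, β = -1.12, γ = -0.45

Normal-equation sums: Σs^2·s^2 = 10354, Σs^2·s = 956, Σs^2 = 130, Σs·s = 130, Σs = 8, Σ1 = 6.
For Aᵀg: Σs^2·g = -11512, Σs·g = -1108, Σg = -142.
Inverting the 3×3 Gram matrix, [α, β, γ]ᵀ = [-30815/30738, -17263/15369, -4591/10246]ᵀ.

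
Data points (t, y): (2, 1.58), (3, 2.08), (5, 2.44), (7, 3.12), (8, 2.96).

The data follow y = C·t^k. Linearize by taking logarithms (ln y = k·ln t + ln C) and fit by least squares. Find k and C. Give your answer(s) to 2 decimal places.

Let Y = ln y. Fitting Y = k·ln t + ln C by least squares:
Σln t = 7.4265, Σ(ln t)² = 12.3883, Σln y = 4.3048, Σln t·ln y = 7.0280.
Equations: 12.3883·k + 7.4265·ln C = 7.0280;  7.4265·k + 5·ln C = 4.3048.
Solving (det = 6.7880): k = 0.46699, ln C = 0.16733, so C = exp(0.16733) = 1.18215.

k = 0.47, C = 1.18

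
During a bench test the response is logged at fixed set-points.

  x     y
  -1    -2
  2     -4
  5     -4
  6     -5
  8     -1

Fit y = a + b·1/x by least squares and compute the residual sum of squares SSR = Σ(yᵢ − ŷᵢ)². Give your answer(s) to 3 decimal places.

SSR = 8.410

The normal equations are: 5·a + (-1/120)·b = -16;  (-1/120)·a + (19201/14400)·b = -211/120.
(Σ1 = 5, Σ1/x = -1/120, Σ1/x·1/x = 19201/14400, Σy = -16, Σ1/x·y = -211/120.)
Eliminating b: (19201/14400)·(row 1) − (-1/120)·(row 2) gives (24001/3600)·a = (19201/14400)·(-16) − (-1/120)·(-211/120) = -307427/14400, so a = -307427/96004.
Then b = ((-211/120) − (-1/120)·(-307427/96004))/(19201/14400) = -32130/24001.
Residuals: -13101/96004, -12329/96004, -50885/96004, -151173/96004, 56872/24001; SSR = 807435/96004.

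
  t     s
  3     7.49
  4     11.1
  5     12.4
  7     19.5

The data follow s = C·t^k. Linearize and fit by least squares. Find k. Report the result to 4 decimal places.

Let Y = ln s. Fitting Y = k·ln t + ln C by least squares:
Σln t = 6.0403, Σ(ln t)² = 9.5056, Σln s = 9.9086, Σln t·ln s = 15.3811.
Equations: 9.5056·k + 6.0403·ln C = 15.3811;  6.0403·k + 4·ln C = 9.9086.
Slope k = (n·Σln t·ln s − Σln t·Σln s)/(n·Σ(ln t)² − (Σln t)²) = (4·15.3811 − 6.0403·9.9086)/1.5378 = 1.08844; ln C = (Σln s − k·Σln t)/n = 0.83355.

k = 1.0884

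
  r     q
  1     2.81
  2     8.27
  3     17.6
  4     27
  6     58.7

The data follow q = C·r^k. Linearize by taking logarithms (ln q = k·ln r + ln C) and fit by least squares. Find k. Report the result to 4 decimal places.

k = 1.6915

Taking logs, ln q = k·ln r + ln C, so regress ln q on ln r.
AᵀA = [[6.8196, 4.9698]; [4.9698, 5]], rhs = [16.4809, 13.3820]ᵀ  (here Σln r = 4.9698, Σ(ln r)² = 6.8196, Σln q = 13.3820, Σln r·ln q = 16.4809).
Δ = 6.8196·5 − (4.9698)² = 9.3990; k = (16.4809·5 − 4.9698·13.3820)/9.3990 = 1.69151, ln C = (6.8196·13.3820 − 4.9698·16.4809)/9.3990 = 0.99511.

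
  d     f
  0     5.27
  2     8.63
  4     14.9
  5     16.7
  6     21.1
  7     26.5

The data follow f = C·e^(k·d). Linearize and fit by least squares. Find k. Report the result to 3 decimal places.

k = 0.229

Taking logs, ln f = k·d + ln C, so regress ln f on d.
Over the data: Σd = 24.0000, Σ(d)² = 130.0000, Σln f = 15.6605, Σd·ln f = 70.4286.
Normal system: [[130.0000, 24.0000]; [24.0000, 6]]·[k, ln C]ᵀ = [70.4286, 15.6605]ᵀ.
Δ = 130.0000·6 − (24.0000)² = 204.0000; k = (70.4286·6 − 24.0000·15.6605)/204.0000 = 0.22902, ln C = (130.0000·15.6605 − 24.0000·70.4286)/204.0000 = 1.69399.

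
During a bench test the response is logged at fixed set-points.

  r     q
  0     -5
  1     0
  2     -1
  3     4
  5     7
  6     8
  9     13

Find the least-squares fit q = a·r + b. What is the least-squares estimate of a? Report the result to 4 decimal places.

a = 1.9087

The normal system XᵀX·[a, b]ᵀ = Xᵀq is [[156, 26]; [26, 7]]·[a, b]ᵀ = [210, 26]ᵀ.
Determinant 156·7 − 26² = 416.
a = (210·7 − 26·26)/416 = 397/208; b = (156·26 − 26·210)/416 = -27/8.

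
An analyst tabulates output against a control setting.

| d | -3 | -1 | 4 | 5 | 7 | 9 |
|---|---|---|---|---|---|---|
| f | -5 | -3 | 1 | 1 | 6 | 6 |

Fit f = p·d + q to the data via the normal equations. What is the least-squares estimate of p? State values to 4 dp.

The normal system AᵀA·[p, q]ᵀ = Aᵀf is [[181, 21]; [21, 6]]·[p, q]ᵀ = [123, 6]ᵀ.
Determinant 181·6 − 21² = 645.
p = (123·6 − 21·6)/645 = 204/215; q = (181·6 − 21·123)/645 = -499/215.

p = 0.9488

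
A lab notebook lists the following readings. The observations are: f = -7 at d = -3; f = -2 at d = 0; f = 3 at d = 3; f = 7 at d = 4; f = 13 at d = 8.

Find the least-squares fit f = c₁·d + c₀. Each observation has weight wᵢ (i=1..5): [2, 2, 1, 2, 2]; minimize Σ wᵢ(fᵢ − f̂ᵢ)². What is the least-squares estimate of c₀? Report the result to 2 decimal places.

c₀ = -1.56

Compute the Gram sums: Σwᵢ·d·d = 187, Σwᵢ·d = 21, Σwᵢ·1 = 9.
Right-hand side: Σwᵢ·d·f = 315, Σwᵢ·f = 25.
Normal equations: [[187, 21]; [21, 9]]·[c₁, c₀]ᵀ = [315, 25]ᵀ.
Determinant 187·9 − 21² = 1242.
c₁ = (315·9 − 21·25)/1242 = 385/207; c₀ = (187·25 − 21·315)/1242 = -970/621.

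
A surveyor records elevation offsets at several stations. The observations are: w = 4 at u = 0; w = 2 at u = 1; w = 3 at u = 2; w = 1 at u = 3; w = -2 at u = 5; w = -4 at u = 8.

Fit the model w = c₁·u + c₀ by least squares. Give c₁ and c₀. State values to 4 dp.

The normal system AᵀA·[c₁, c₀]ᵀ = Aᵀw is [[103, 19]; [19, 6]]·[c₁, c₀]ᵀ = [-31, 4]ᵀ.
Determinant 103·6 − 19² = 257.
c₁ = ((-31)·6 − 19·4)/257 = -262/257; c₀ = (103·4 − 19·(-31))/257 = 1001/257.

c₁ = -1.0195, c₀ = 3.8949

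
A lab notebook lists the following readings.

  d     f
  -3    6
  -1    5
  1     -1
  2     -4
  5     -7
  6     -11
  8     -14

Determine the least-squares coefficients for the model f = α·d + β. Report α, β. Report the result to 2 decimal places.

MᵀM·[α, β]ᵀ = Mᵀf reads: 140·α + 18·β = -245;  18·α + 7·β = -26.
Eliminating β: 7·(row 1) − 18·(row 2) gives 656·α = 7·(-245) − 18·(-26) = -1247, so α = -1247/656.
Then β = ((-26) − 18·(-1247/656))/7 = 385/328.

α = -1.90, β = 1.17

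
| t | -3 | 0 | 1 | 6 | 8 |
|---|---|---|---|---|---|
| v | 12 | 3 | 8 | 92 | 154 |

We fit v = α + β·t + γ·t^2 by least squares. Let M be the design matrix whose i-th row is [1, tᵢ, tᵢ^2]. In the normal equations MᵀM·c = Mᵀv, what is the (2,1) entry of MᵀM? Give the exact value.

12

Row 2 ↔ basis t, column 1 ↔ basis 1, so (MᵀM)_{2,1} = Σᵢ t = (-3)·(1) + (0)·(1) + (1)·(1) + (6)·(1) + (8)·(1) = 12.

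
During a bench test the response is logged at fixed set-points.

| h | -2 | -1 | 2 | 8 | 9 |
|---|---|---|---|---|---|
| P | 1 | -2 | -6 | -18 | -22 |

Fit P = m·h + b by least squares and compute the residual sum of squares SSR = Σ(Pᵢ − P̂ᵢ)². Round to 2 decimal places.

Entries of AᵀA: Σh·h = 154, Σh = 16, Σ1 = 5.
Moment sums: Σh·P = -354, ΣP = -47.
det = 154·5 − 16² = 514.
m = ((-354)·5 − 16·(-47))/514 = -509/257; b = (154·(-47) − 16·(-354))/514 = -787/257.
Residuals: 26/257, -236/257, 263/257, 233/257, -286/257; SSR = 1018/257.

SSR = 3.96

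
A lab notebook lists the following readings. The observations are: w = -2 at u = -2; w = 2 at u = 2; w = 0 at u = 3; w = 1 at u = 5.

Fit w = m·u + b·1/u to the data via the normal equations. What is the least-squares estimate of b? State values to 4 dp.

b = 3.5605

The normal equations are: 42·m + 4·b = 13;  4·m + (293/450)·b = 11/5.
(Σu·u = 42, Σu·1/u = 4, Σ1/u·1/u = 293/450, Σu·w = 13, Σ1/u·w = 11/5.)
Eliminating b: (293/450)·(row 1) − 4·(row 2) gives (851/75)·m = (293/450)·13 − 4·(11/5) = -151/450, so m = -151/5106.
Then b = ((11/5) − 4·(-151/5106))/(293/450) = 3030/851.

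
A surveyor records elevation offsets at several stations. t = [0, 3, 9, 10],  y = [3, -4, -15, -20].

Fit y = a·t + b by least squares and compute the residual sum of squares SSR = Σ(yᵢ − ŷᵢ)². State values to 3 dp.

SSR = 4.246

Forming XᵀX = [[190, 22]; [22, 4]] and Xᵀy = [-347, -36]ᵀ gives XᵀX·[a, b]ᵀ = Xᵀy.
Δ = 190·4 − 22² = 276.
a = ((-347)·4 − 22·(-36))/276 = -149/69; b = (190·(-36) − 22·(-347))/276 = 397/138.
Residuals: 17/138, -55/138, 215/138, -59/46; SSR = 293/69.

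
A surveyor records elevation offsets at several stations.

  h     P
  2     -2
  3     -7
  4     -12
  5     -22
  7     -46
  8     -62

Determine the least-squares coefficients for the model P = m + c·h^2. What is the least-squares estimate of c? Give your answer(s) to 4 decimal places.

Entries of XᵀX: Σ1 = 6, Σh^2 = 167, Σh^2·h^2 = 7475.
For XᵀP: ΣP = -151, Σh^2·P = -7035.
Eliminating c: 7475·(row 1) − 167·(row 2) gives 16961·m = 7475·(-151) − 167·(-7035) = 46120, so m = 46120/16961.
Then c = ((-7035) − 167·(46120/16961))/7475 = -16993/16961.

c = -1.0019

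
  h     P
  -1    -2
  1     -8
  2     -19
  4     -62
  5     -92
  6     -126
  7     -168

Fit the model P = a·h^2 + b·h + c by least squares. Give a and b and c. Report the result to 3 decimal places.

Compute the Gram sums: Σh^2·h^2 = 4596, Σh^2·h = 756, Σh^2 = 132, Σh·h = 132, Σh = 24, Σ1 = 7.
Right-hand side: Σh^2·P = -16146, Σh·P = -2684, ΣP = -477.
Normal equations: [[4596, 756, 132]; [756, 132, 24]; [132, 24, 7]]·[a, b, c]ᵀ = [-16146, -2684, -477]ᵀ.
Solving the 3×3 system (Gaussian elimination) gives a = -3631/1232, b = -11471/3696, c = -593/308.

a = -2.947, b = -3.104, c = -1.925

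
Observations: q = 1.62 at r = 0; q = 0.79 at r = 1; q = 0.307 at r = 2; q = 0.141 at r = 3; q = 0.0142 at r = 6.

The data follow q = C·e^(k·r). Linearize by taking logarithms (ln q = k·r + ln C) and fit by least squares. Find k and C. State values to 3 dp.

k = -0.795, C = 1.612

Taking logs, ln q = k·r + ln C, so regress ln q on r.
Over the data: Σr = 12.0000, Σ(r)² = 50.0000, Σln q = -7.1477, Σr·ln q = -34.0016.
Normal system: [[50.0000, 12.0000]; [12.0000, 5]]·[k, ln C]ᵀ = [-34.0016, -7.1477]ᵀ.
Slope k = (n·Σr·ln q − Σr·Σln q)/(n·Σ(r)² − (Σr)²) = (5·-34.0016 − 12.0000·-7.1477)/106.0000 = -0.79467; ln C = (Σln q − k·Σr)/n = 0.47768, so C = exp(0.47768) = 1.61232.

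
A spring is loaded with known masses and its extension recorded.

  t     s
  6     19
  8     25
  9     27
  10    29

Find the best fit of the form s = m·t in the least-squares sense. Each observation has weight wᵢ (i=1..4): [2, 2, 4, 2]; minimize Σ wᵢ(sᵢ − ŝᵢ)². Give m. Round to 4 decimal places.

Sums needed: Σwᵢ·t·t = 724.
For XᵀWs: Σwᵢ·t·s = 2180.
Normal equations: [[724]]·[m]ᵀ = [2180]ᵀ.
m = 2180/724 = 3.01105.

m = 3.0110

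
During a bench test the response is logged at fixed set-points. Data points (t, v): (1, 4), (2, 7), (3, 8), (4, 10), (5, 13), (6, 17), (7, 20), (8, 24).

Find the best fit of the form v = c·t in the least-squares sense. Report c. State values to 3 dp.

c = 2.848

The normal equations are: 204·c = 581.
(Σt·t = 204, Σt·v = 581.)
c = 581/204 = 2.84804.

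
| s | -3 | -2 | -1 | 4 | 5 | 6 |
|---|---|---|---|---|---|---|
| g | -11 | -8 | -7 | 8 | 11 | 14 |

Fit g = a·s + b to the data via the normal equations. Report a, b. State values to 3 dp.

XᵀX·[a, b]ᵀ = Xᵀg reads: 91·a + 9·b = 227;  9·a + 6·b = 7.
(Σs·s = 91, Σs = 9, Σ1 = 6, Σs·g = 227, Σg = 7.)
det = 91·6 − 9² = 465.
a = (227·6 − 9·7)/465 = 433/155; b = (91·7 − 9·227)/465 = -1406/465.

a = 2.794, b = -3.024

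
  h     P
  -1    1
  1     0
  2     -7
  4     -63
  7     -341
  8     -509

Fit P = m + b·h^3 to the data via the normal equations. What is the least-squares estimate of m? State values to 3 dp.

With design matrix A, AᵀA = [[6, 927]; [927, 383955]] and AᵀP = [-919, -381660]ᵀ.
Determinant 6·383955 − 927² = 1444401.
m = ((-919)·383955 − 927·(-381660))/1444401 = 314725/481467; b = (6·(-381660) − 927·(-919))/1444401 = -159783/160489.

m = 0.654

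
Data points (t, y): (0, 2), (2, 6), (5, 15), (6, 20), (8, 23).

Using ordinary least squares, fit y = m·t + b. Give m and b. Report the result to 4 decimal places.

m = 2.7892, b = 1.4853

With design matrix A, AᵀA = [[129, 21]; [21, 5]] and Aᵀy = [391, 66]ᵀ.
Δ = 129·5 − 21² = 204.
m = (391·5 − 21·66)/204 = 569/204; b = (129·66 − 21·391)/204 = 101/68.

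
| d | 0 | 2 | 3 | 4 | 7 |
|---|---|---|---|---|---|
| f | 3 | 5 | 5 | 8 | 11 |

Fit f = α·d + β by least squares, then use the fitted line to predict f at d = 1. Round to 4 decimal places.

f̂ = 3.8060

The normal system MᵀM·[α, β]ᵀ = Mᵀf is [[78, 16]; [16, 5]]·[α, β]ᵀ = [134, 32]ᵀ.
Determinant 78·5 − 16² = 134.
α = (134·5 − 16·32)/134 = 79/67; β = (78·32 − 16·134)/134 = 176/67.
At d = 1: f̂ = (79/67)·(1) + (176/67)·(1) = 255/67.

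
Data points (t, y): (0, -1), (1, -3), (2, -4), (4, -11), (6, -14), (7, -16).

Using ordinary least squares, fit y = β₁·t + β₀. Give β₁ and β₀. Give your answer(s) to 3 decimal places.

From the data, Σt·t = 106, Σt = 20, Σ1 = 6.
For Aᵀy: Σt·y = -251, Σy = -49.
AᵀA·[β₁, β₀]ᵀ = Aᵀy becomes [[106, 20]; [20, 6]]·[β₁, β₀]ᵀ = [-251, -49]ᵀ.
det = 106·6 − 20² = 236.
β₁ = ((-251)·6 − 20·(-49))/236 = -263/118; β₀ = (106·(-49) − 20·(-251))/236 = -87/118.

β₁ = -2.229, β₀ = -0.737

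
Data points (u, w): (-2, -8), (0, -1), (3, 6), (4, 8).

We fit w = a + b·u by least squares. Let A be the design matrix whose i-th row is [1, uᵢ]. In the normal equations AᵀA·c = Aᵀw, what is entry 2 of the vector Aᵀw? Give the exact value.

66

Entry 2 ↔ basis u, so (Aᵀw)_{2} = Σᵢ (u)·wᵢ = (-2)·(-8) + (0)·(-1) + (3)·(6) + (4)·(8) = 66.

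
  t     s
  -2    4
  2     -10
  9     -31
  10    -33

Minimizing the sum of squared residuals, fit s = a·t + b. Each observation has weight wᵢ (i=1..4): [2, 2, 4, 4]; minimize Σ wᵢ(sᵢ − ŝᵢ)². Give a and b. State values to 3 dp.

With design matrix X, XᵀWX = [[740, 76]; [76, 12]] and XᵀWs = [-2492, -268]ᵀ.
Δ = 740·12 − 76² = 3104.
a = ((-2492)·12 − 76·(-268))/3104 = -298/97; b = (740·(-268) − 76·(-2492))/3104 = -279/97.

a = -3.072, b = -2.876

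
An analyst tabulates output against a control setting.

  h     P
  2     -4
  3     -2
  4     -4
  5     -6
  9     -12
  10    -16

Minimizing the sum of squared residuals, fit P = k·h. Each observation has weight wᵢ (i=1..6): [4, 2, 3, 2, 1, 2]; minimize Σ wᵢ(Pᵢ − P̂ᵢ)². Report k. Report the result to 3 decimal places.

Entries of XᵀWX: Σwᵢ·h·h = 413.
Right-hand side: Σwᵢ·h·P = -580.
XᵀWX·[k]ᵀ = XᵀWP becomes [[413]]·[k]ᵀ = [-580]ᵀ.
k = (-580)/413 = -1.40436.

k = -1.404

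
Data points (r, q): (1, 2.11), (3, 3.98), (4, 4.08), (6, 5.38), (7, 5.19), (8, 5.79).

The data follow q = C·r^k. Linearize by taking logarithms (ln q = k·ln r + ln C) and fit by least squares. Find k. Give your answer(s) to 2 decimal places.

With ln qᵢ as the transformed response and ln rᵢ as the regressor:
AᵀA = [[14.4498, 8.3020]; [8.3020, 6]], rhs = [13.3379, 8.6196]ᵀ  (here Σln r = 8.3020, Σ(ln r)² = 14.4498, Σln q = 8.6196, Σln r·ln q = 13.3379).
Solving (det = 17.7753): k = 0.47634, ln C = 0.77750.

k = 0.48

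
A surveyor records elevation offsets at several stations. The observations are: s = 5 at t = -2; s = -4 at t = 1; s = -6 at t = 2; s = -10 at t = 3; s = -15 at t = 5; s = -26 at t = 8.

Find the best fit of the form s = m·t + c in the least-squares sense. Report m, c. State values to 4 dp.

m = -3.0652, c = -0.6487

The normal equations are: 107·m + 17·c = -339;  17·m + 6·c = -56.
(Σt·t = 107, Σt = 17, Σ1 = 6, Σt·s = -339, Σs = -56.)
Eliminating c: 6·(row 1) − 17·(row 2) gives 353·m = 6·(-339) − 17·(-56) = -1082, so m = -1082/353.
Then c = ((-56) − 17·(-1082/353))/6 = -229/353.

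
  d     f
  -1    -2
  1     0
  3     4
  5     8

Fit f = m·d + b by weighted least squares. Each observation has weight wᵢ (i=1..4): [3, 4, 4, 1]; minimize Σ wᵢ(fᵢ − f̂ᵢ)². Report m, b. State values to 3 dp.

Normal-equation sums: Σwᵢ·d·d = 68, Σwᵢ·d = 18, Σwᵢ·1 = 12.
For AᵀWf: Σwᵢ·d·f = 94, Σwᵢ·f = 18.
Determinant 68·12 − 18² = 492.
m = (94·12 − 18·18)/492 = 67/41; b = (68·18 − 18·94)/492 = -39/41.

m = 1.634, b = -0.951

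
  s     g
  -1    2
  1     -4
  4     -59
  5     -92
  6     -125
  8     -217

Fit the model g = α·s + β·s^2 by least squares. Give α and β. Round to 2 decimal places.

XᵀX·[α, β]ᵀ = Xᵀg reads: 143·α + 917·β = -3188;  917·α + 6275·β = -21634.
(Σs·s = 143, Σs·s^2 = 917, Σs^2·s^2 = 6275, Σs·g = -3188, Σs^2·g = -21634.)
Δ = 143·6275 − 917² = 56436.
α = ((-3188)·6275 − 917·(-21634))/56436 = -83161/28218; β = (143·(-21634) − 917·(-3188))/56436 = -85133/28218.

α = -2.95, β = -3.02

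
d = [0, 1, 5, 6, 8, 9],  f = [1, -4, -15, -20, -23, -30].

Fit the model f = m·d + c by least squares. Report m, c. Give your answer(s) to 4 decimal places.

m = -3.1895, c = 0.2494

Compute the Gram sums: Σd·d = 207, Σd = 29, Σ1 = 6.
Moment sums: Σd·f = -653, Σf = -91.
Eliminating c: 6·(row 1) − 29·(row 2) gives 401·m = 6·(-653) − 29·(-91) = -1279, so m = -1279/401.
Then c = ((-91) − 29·(-1279/401))/6 = 100/401.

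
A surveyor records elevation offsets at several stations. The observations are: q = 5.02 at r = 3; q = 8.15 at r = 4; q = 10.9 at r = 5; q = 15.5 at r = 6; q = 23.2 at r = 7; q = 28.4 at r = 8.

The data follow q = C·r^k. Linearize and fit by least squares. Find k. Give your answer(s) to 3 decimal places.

k = 1.779

Let Y = ln q. Fitting Y = k·ln r + ln C by least squares:
XᵀX = [[17.0401, 9.9115]; [9.9115, 6]], rhs = [26.5134, 15.3316]ᵀ  (here Σln r = 9.9115, Σ(ln r)² = 17.0401, Σln q = 15.3316, Σln r·ln q = 26.5134).
Solving (det = 4.0036): k = 1.77882, ln C = -0.38318.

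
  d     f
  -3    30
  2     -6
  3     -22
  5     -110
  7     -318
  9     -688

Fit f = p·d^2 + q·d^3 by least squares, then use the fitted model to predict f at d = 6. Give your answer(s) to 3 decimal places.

f̂ = -197.405

Sums needed: Σd^2·d^2 = 9765, Σd^2·d^3 = 79013, Σd^3·d^3 = 666237.
For Xᵀf: Σd^2·f = -74012, Σd^3·f = -625828.
Δ = 9765·666237 − 79013² = 262750136.
p = ((-74012)·666237 − 79013·(-625828))/262750136 = 1579715/2985797; q = (9765·(-625828) − 79013·(-74012))/262750136 = -32912533/32843767.
At d = 6: f̂ = (1579715/2985797)·(36) + (-32912533/32843767)·(216) = -6483539988/32843767.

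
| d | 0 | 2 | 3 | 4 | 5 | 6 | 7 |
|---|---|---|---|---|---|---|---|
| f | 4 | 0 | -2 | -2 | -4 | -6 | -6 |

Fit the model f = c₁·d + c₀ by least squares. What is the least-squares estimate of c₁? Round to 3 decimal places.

c₁ = -1.443

With design matrix A, AᵀA = [[139, 27]; [27, 7]] and Aᵀf = [-112, -16]ᵀ.
Eliminating c₀: 7·(row 1) − 27·(row 2) gives 244·c₁ = 7·(-112) − 27·(-16) = -352, so c₁ = -88/61.
Then c₀ = ((-16) − 27·(-88/61))/7 = 200/61.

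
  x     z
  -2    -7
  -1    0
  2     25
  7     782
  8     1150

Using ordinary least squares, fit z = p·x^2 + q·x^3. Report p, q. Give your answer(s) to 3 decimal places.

p = 2.084, q = 1.985

Normal-equation sums: Σx^2·x^2 = 6530, Σx^2·x^3 = 49574, Σx^3·x^3 = 379922.
And Σx^2·z = 111990, Σx^3·z = 857282.
So MᵀM·[p, q]ᵀ = Mᵀz: [[6530, 49574]; [49574, 379922]]·[p, q]ᵀ = [111990, 857282]ᵀ.
Δ = 6530·379922 − 49574² = 23309184.
p = (111990·379922 − 49574·857282)/23309184 = 379429/182103; q = (6530·857282 − 49574·111990)/23309184 = 361400/182103.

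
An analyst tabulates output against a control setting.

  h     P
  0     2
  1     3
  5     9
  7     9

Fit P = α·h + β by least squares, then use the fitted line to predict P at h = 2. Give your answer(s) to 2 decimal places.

P̂ = 4.37

The normal system AᵀA·[α, β]ᵀ = AᵀP is [[75, 13]; [13, 4]]·[α, β]ᵀ = [111, 23]ᵀ.
Δ = 75·4 − 13² = 131.
α = (111·4 − 13·23)/131 = 145/131; β = (75·23 − 13·111)/131 = 282/131.
At h = 2: P̂ = (145/131)·(2) + (282/131)·(1) = 572/131.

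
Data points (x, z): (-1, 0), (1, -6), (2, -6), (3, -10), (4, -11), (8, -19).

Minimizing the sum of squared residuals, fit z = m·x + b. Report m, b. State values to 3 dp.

Sums needed: Σx·x = 95, Σx = 17, Σ1 = 6.
Moment sums: Σx·z = -244, Σz = -52.
AᵀA·[m, b]ᵀ = Aᵀz becomes [[95, 17]; [17, 6]]·[m, b]ᵀ = [-244, -52]ᵀ.
Δ = 95·6 − 17² = 281.
m = ((-244)·6 − 17·(-52))/281 = -580/281; b = (95·(-52) − 17·(-244))/281 = -792/281.

m = -2.064, b = -2.819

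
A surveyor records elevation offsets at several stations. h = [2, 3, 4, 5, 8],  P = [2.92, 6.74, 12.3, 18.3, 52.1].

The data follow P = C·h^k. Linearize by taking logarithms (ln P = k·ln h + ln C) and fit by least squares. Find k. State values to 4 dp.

Linearized form: ln P = k·ln h + ln C. From the 5 transformed points,
Σln h = 6.8669, Σ(ln h)² = 10.5236, Σln P = 12.3493, Σln h·ln P = 19.2169.
Equations: 10.5236·k + 6.8669·ln C = 19.2169;  6.8669·k + 5·ln C = 12.3493.
Solving (det = 5.4631): k = 2.06521, ln C = -0.36647.

k = 2.0652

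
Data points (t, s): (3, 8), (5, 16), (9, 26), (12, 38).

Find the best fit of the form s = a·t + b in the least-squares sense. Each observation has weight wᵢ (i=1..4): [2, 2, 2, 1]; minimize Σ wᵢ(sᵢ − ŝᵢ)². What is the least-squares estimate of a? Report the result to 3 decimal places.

a = 3.139

With design matrix M, MᵀWM = [[374, 46]; [46, 7]] and MᵀWs = [1132, 138]ᵀ.
Eliminating b: 7·(row 1) − 46·(row 2) gives 502·a = 7·1132 − 46·138 = 1576, so a = 788/251.
Then b = (138 − 46·(788/251))/7 = -230/251.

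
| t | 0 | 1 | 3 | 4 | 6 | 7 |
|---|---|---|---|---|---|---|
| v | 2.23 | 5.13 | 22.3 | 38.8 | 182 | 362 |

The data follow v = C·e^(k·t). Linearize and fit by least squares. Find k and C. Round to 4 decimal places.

k = 0.7203, C = 2.3665

Linearized form: ln v = k·t + ln C. From the 6 transformed points,
Σt = 21.0000, Σ(t)² = 111.0000, Σln v = 20.2958, Σt·ln v = 98.0481.
Equations: 111.0000·k + 21.0000·ln C = 98.0481;  21.0000·k + 6·ln C = 20.2958.
Solving (det = 225.0000): k = 0.72034, ln C = 0.86142, so C = exp(0.86142) = 2.36652.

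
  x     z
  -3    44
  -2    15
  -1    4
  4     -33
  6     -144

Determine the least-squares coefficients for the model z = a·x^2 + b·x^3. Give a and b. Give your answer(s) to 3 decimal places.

a = 1.904, b = -0.985

Sums needed: Σx^2·x^2 = 1650, Σx^2·x^3 = 8524, Σx^3·x^3 = 51546.
And Σx^2·z = -5252, Σx^3·z = -34528.
Normal equations: [[1650, 8524]; [8524, 51546]]·[a, b]ᵀ = [-5252, -34528]ᵀ.
Eliminating b: 51546·(row 1) − 8524·(row 2) gives 12392324·a = 51546·(-5252) − 8524·(-34528) = 23597080, so a = 5899270/3098081.
Then b = ((-34528) − 8524·(5899270/3098081))/51546 = -3050788/3098081.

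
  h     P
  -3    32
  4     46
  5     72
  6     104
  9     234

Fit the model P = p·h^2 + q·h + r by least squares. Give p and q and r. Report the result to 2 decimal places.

Entries of AᵀA: Σh^2·h^2 = 8819, Σh^2·h = 1107, Σh^2 = 167, Σh·h = 167, Σh = 21, Σ1 = 5.
Right-hand side: Σh^2·P = 25522, Σh·P = 3178, ΣP = 488.
Inverting the 3×3 Gram matrix, [p, q, r]ᵀ = [30577/10329, -3159/3443, 2422/939]ᵀ.

p = 2.96, q = -0.92, r = 2.58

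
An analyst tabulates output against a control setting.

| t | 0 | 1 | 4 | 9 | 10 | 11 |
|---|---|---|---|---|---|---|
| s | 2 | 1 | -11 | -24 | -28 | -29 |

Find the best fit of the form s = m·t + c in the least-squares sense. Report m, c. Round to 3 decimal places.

From the data, Σt·t = 319, Σt = 35, Σ1 = 6.
Right-hand side: Σt·s = -858, Σs = -89.
Determinant 319·6 − 35² = 689.
m = ((-858)·6 − 35·(-89))/689 = -2033/689; c = (319·(-89) − 35·(-858))/689 = 1639/689.

m = -2.951, c = 2.379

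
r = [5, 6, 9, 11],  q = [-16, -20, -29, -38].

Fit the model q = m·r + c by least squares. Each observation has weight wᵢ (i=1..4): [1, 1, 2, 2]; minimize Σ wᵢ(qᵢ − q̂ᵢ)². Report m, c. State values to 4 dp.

The normal equations are: 465·m + 51·c = -1558;  51·m + 6·c = -170.
(Σwᵢ·r·r = 465, Σwᵢ·r = 51, Σwᵢ·1 = 6, Σwᵢ·r·q = -1558, Σwᵢ·q = -170.)
Eliminating c: 6·(row 1) − 51·(row 2) gives 189·m = 6·(-1558) − 51·(-170) = -678, so m = -226/63.
Then c = ((-170) − 51·(-226/63))/6 = 136/63.

m = -3.5873, c = 2.1587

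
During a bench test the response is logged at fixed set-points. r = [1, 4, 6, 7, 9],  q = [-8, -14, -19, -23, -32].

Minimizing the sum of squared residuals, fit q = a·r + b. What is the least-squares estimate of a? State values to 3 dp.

The normal system MᵀM·[a, b]ᵀ = Mᵀq is [[183, 27]; [27, 5]]·[a, b]ᵀ = [-627, -96]ᵀ.
Eliminating b: 5·(row 1) − 27·(row 2) gives 186·a = 5·(-627) − 27·(-96) = -543, so a = -181/62.
Then b = ((-96) − 27·(-181/62))/5 = -213/62.

a = -2.919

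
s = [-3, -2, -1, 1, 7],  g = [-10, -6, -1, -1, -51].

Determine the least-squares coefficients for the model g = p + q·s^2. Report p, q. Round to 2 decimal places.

Entries of MᵀM: Σ1 = 5, Σs^2 = 64, Σs^2·s^2 = 2500.
For Mᵀg: Σg = -69, Σs^2·g = -2615.
Normal equations: [[5, 64]; [64, 2500]]·[p, q]ᵀ = [-69, -2615]ᵀ.
det = 5·2500 − 64² = 8404.
p = ((-69)·2500 − 64·(-2615))/8404 = -1285/2101; q = (5·(-2615) − 64·(-69))/8404 = -8659/8404.

p = -0.61, q = -1.03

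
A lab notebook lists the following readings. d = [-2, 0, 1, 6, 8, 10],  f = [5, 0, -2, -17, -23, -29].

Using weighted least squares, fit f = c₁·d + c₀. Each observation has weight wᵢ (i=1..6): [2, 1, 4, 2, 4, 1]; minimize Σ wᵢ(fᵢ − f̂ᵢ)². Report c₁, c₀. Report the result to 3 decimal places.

Normal-equation sums: Σwᵢ·d·d = 440, Σwᵢ·d = 54, Σwᵢ·1 = 14.
For XᵀWf: Σwᵢ·d·f = -1258, Σwᵢ·f = -153.
So XᵀWX·[c₁, c₀]ᵀ = XᵀWf: [[440, 54]; [54, 14]]·[c₁, c₀]ᵀ = [-1258, -153]ᵀ.
det = 440·14 − 54² = 3244.
c₁ = ((-1258)·14 − 54·(-153))/3244 = -4675/1622; c₀ = (440·(-153) − 54·(-1258))/3244 = 153/811.

c₁ = -2.882, c₀ = 0.189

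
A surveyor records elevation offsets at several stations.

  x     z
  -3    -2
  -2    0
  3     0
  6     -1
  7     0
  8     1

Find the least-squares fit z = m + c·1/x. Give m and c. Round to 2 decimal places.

With design matrix M, MᵀM = [[6, -11/168]; [-11/168, 1681/3136]] and Mᵀz = [-2, 5/8]ᵀ.
Δ = 6·(1681/3136) − (-11/168)² = 90653/28224.
m = ((-2)·(1681/3136) − (-11/168)·(5/8))/(90653/28224) = -29103/90653; c = (6·(5/8) − (-11/168)·(-2))/(90653/28224) = 102144/90653.

m = -0.32, c = 1.13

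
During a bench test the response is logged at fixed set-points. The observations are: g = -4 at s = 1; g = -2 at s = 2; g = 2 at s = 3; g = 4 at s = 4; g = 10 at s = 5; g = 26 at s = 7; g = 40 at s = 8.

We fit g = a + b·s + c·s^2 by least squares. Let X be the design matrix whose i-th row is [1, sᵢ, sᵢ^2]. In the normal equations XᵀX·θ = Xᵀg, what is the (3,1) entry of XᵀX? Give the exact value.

Row 3 ↔ basis s^2, column 1 ↔ basis 1, so (XᵀX)_{3,1} = Σᵢ s^2 = (1)·(1) + (4)·(1) + (9)·(1) + (16)·(1) + (25)·(1) + (49)·(1) + (64)·(1) = 168.

168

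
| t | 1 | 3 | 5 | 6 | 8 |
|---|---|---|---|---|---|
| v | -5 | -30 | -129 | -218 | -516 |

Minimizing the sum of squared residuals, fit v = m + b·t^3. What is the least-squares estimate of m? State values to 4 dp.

m = -3.3278

From the data, Σ1 = 5, Σt^3 = 881, Σt^3·t^3 = 325155.
Moment sums: Σv = -898, Σt^3·v = -328220.
Δ = 5·325155 − 881² = 849614.
m = ((-898)·325155 − 881·(-328220))/849614 = -1413685/424807; b = (5·(-328220) − 881·(-898))/849614 = -424981/424807.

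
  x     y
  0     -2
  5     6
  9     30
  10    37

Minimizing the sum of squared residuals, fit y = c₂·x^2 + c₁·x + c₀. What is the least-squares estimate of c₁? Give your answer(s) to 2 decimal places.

Sums needed: Σx^2·x^2 = 17186, Σx^2·x = 1854, Σx^2 = 206, Σx·x = 206, Σx = 24, Σ1 = 4.
Right-hand side: Σx^2·y = 6280, Σx·y = 670, Σy = 71.
Normal equations: [[17186, 1854, 206]; [1854, 206, 24]; [206, 24, 4]]·[c₂, c₁, c₀]ᵀ = [6280, 670, 71]ᵀ.
Row-reducing yields c₂ = 2373/5170, c₁ = -3307/5170, c₀ = -1060/517.

c₁ = -0.64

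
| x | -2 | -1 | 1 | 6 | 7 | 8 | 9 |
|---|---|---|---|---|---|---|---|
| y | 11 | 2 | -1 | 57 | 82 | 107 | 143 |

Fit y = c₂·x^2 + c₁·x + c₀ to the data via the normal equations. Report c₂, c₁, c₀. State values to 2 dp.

c₂ = 2.02, c₁ = -2.31, c₀ = -1.72

Entries of MᵀM: Σx^2·x^2 = 14372, Σx^2·x = 1792, Σx^2 = 236, Σx·x = 236, Σx = 28, Σ1 = 7.
Right-hand side: Σx^2·y = 24546, Σx·y = 3034, Σy = 401.
Row-reducing yields c₂ = 135323/66858, c₁ = -154411/66858, c₀ = -19111/11143.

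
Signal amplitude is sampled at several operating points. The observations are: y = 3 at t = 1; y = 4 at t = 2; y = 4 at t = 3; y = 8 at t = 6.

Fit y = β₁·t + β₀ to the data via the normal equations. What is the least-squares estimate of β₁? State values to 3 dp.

β₁ = 1.000

Entries of AᵀA: Σt·t = 50, Σt = 12, Σ1 = 4.
Right-hand side: Σt·y = 71, Σy = 19.
Normal equations: [[50, 12]; [12, 4]]·[β₁, β₀]ᵀ = [71, 19]ᵀ.
Eliminating β₀: 4·(row 1) − 12·(row 2) gives 56·β₁ = 4·71 − 12·19 = 56, so β₁ = 1.
Then β₀ = (19 − 12·1)/4 = 7/4.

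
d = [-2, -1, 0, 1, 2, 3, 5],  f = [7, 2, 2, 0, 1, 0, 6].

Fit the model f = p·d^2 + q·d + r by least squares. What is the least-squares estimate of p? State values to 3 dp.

p = 0.505

Sums needed: Σd^2·d^2 = 740, Σd^2·d = 152, Σd^2 = 44, Σd·d = 44, Σd = 8, Σ1 = 7.
Right-hand side: Σd^2·f = 184, Σd·f = 16, Σf = 18.
So AᵀA·[p, q, r]ᵀ = Aᵀf: [[740, 152, 44]; [152, 44, 8]; [44, 8, 7]]·[p, q, r]ᵀ = [184, 16, 18]ᵀ.
Inverting the 3×3 Gram matrix, [p, q, r]ᵀ = [428/847, -1360/847, 1042/847]ᵀ.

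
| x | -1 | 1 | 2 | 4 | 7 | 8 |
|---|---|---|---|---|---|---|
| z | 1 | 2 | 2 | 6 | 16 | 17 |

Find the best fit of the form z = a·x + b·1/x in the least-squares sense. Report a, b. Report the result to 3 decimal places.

a = 2.146, b = -2.114

Forming MᵀM = [[135, 6]; [6, 7365/3136]] and Mᵀz = [277, 443/56]ᵀ gives MᵀM·[a, b]ᵀ = Mᵀz.
Eliminating b: (7365/3136)·(row 1) − 6·(row 2) gives (881379/3136)·a = (7365/3136)·277 − 6·(443/56) = 1891257/3136, so a = 630419/293793.
Then b = ((443/56) − 6·(630419/293793))/(7365/3136) = -620984/293793.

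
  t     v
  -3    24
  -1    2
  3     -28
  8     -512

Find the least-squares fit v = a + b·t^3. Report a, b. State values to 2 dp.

a = -1.03, b = -1.00

The normal system AᵀA·[a, b]ᵀ = Aᵀv is [[4, 511]; [511, 263603]]·[a, b]ᵀ = [-514, -263550]ᵀ.
Δ = 4·263603 − 511² = 793291.
a = ((-514)·263603 − 511·(-263550))/793291 = -11204/10867; b = (4·(-263550) − 511·(-514))/793291 = -791546/793291.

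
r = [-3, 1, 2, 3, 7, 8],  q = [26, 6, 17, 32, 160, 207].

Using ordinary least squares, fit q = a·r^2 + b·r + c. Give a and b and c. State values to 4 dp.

With design matrix X, XᵀX = [[6676, 864, 136]; [864, 136, 18]; [136, 18, 6]] and Xᵀq = [21684, 2834, 448]ᵀ.
Inverting the 3×3 Gram matrix, [a, b, c]ᵀ = [99737/32519, 36259/32519, 58603/32519]ᵀ.

a = 3.0670, b = 1.1150, c = 1.8021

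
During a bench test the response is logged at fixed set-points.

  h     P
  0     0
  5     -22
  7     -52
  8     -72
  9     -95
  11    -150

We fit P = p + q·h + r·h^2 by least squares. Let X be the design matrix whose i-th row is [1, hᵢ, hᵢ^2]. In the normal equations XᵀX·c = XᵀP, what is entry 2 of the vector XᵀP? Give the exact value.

-3555

Entry 2 ↔ basis h, so (XᵀP)_{2} = Σᵢ (h)·Pᵢ = (0)·(0) + (5)·(-22) + (7)·(-52) + (8)·(-72) + (9)·(-95) + (11)·(-150) = -3555.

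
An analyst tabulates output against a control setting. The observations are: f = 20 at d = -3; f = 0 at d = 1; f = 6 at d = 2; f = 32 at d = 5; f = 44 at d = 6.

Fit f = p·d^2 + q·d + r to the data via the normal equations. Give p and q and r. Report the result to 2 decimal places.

Entries of XᵀX: Σd^2·d^2 = 2019, Σd^2·d = 323, Σd^2 = 75, Σd·d = 75, Σd = 11, Σ1 = 5.
And Σd^2·f = 2588, Σd·f = 376, Σf = 102.
XᵀX·[p, q, r]ᵀ = Xᵀf becomes [[2019, 323, 75]; [323, 75, 11]; [75, 11, 5]]·[p, q, r]ᵀ = [2588, 376, 102]ᵀ.
Row-reducing yields p = 18621/12782, q = -19771/12782, r = 1781/913.

p = 1.46, q = -1.55, r = 1.95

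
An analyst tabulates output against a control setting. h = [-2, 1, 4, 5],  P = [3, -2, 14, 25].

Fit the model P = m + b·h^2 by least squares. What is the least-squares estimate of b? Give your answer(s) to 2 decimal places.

From the data, Σ1 = 4, Σh^2 = 46, Σh^2·h^2 = 898.
And ΣP = 40, Σh^2·P = 859.
Normal equations: [[4, 46]; [46, 898]]·[m, b]ᵀ = [40, 859]ᵀ.
det = 4·898 − 46² = 1476.
m = (40·898 − 46·859)/1476 = -599/246; b = (4·859 − 46·40)/1476 = 133/123.

b = 1.08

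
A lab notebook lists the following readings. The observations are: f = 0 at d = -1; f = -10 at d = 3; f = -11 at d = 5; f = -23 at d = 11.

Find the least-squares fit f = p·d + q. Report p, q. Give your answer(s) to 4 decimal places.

With design matrix A, AᵀA = [[156, 18]; [18, 4]] and Aᵀf = [-338, -44]ᵀ.
Determinant 156·4 − 18² = 300.
p = ((-338)·4 − 18·(-44))/300 = -28/15; q = (156·(-44) − 18·(-338))/300 = -13/5.

p = -1.8667, q = -2.6000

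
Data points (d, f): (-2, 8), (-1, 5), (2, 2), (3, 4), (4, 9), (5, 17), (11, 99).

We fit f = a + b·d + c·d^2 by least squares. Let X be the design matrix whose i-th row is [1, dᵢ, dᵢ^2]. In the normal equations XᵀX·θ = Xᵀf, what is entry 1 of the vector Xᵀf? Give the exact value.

Entry 1 ↔ basis 1, so (Xᵀf)_{1} = Σᵢ fᵢ = (1)·(8) + (1)·(5) + (1)·(2) + (1)·(4) + (1)·(9) + (1)·(17) + (1)·(99) = 144.

144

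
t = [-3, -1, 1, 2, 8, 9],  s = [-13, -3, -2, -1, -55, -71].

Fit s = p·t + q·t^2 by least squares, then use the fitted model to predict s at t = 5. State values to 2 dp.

ŝ = -19.13

From the data, Σt·t = 160, Σt·t^2 = 1222, Σt^2·t^2 = 10756.
Moment sums: Σt·s = -1041, Σt^2·s = -9397.
So AᵀA·[p, q]ᵀ = Aᵀs: [[160, 1222]; [1222, 10756]]·[p, q]ᵀ = [-1041, -9397]ᵀ.
Δ = 160·10756 − 1222² = 227676.
p = ((-1041)·10756 − 1222·(-9397))/227676 = 143069/113838; q = (160·(-9397) − 1222·(-1041))/227676 = -115709/113838.
At t = 5: ŝ = (143069/113838)·(5) + (-115709/113838)·(25) = -1088690/56919.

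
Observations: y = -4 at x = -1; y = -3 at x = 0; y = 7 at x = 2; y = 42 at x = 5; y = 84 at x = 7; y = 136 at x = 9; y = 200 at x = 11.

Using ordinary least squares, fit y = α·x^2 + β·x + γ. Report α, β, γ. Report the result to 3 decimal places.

α = 1.526, β = 1.715, γ = -3.343

Setting ∂/∂α … = 0 gives: 24245·α + 2535·β + 281·γ = 40406;  2535·α + 281·β + 33·γ = 4240;  281·α + 33·β + 7·γ = 462.
Row-reducing yields α = 430954/282401, β = 484207/282401, γ = -943949/282401.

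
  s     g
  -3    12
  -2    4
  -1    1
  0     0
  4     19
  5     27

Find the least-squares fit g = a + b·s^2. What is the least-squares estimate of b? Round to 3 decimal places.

Normal-equation sums: Σ1 = 6, Σs^2 = 55, Σs^2·s^2 = 979.
Right-hand side: Σg = 63, Σs^2·g = 1104.
Δ = 6·979 − 55² = 2849.
a = (63·979 − 55·1104)/2849 = 87/259; b = (6·1104 − 55·63)/2849 = 3159/2849.

b = 1.109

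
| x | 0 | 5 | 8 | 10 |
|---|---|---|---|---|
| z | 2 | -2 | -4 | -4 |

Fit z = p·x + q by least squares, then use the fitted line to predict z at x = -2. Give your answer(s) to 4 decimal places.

The normal system AᵀA·[p, q]ᵀ = Aᵀz is [[189, 23]; [23, 4]]·[p, q]ᵀ = [-82, -8]ᵀ.
Determinant 189·4 − 23² = 227.
p = ((-82)·4 − 23·(-8))/227 = -144/227; q = (189·(-8) − 23·(-82))/227 = 374/227.
At x = -2: ẑ = (-144/227)·(-2) + (374/227)·(1) = 662/227.

ẑ = 2.9163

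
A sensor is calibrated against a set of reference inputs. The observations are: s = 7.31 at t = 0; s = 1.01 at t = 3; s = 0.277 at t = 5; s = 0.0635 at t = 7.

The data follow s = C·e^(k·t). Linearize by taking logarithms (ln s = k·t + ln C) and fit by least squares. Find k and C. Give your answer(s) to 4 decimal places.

k = -0.6741, C = 7.5188

Let Y = ln s. Fitting Y = k·t + ln C by least squares:
Σt = 15.0000, Σ(t)² = 83.0000, Σln s = -2.0413, Σt·ln s = -25.6858.
Normal system: [[83.0000, 15.0000]; [15.0000, 4]]·[k, ln C]ᵀ = [-25.6858, -2.0413]ᵀ.
Slope k = (n·Σt·ln s − Σt·Σln s)/(n·Σ(t)² − (Σt)²) = (4·-25.6858 − 15.0000·-2.0413)/107.0000 = -0.67406; ln C = (Σln s − k·Σt)/n = 2.01741, so C = exp(2.01741) = 7.51884.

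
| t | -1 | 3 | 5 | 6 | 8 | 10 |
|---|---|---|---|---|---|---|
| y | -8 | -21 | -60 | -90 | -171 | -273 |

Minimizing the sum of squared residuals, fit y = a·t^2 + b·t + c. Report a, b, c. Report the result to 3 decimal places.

a = -3.054, b = 3.422, c = -1.908

With design matrix X, XᵀX = [[16099, 1879, 235]; [1879, 235, 31]; [235, 31, 6]] and Xᵀy = [-43181, -4993, -623]ᵀ.
Inverting the 3×3 Gram matrix, [a, b, c]ᵀ = [-169393/55470, 189823/55470, -17638/9245]ᵀ.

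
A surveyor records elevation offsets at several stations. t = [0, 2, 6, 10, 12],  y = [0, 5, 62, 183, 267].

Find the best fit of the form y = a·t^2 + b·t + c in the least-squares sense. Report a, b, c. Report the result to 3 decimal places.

a = 1.984, b = -1.556, c = 0.054

MᵀM·[a, b, c]ᵀ = Mᵀy reads: 32048·a + 2952·b + 284·c = 59000;  2952·a + 284·b + 30·c = 5416;  284·a + 30·b + 5·c = 517.
(Σt^2·t^2 = 32048, Σt^2·t = 2952, Σt^2 = 284, Σt·t = 284, Σt = 30, Σ1 = 5, Σt^2·y = 59000, Σt·y = 5416, Σy = 517.)
Row-reducing yields a = 2333/1176, b = -305/196, c = 8/147.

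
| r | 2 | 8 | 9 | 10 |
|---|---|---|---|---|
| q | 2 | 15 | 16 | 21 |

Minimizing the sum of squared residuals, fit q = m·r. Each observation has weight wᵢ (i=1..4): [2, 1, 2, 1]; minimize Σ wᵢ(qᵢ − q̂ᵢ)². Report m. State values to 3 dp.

AᵀWA·[m]ᵀ = AᵀWq reads: 334·m = 626.
Hence m = 626 / 334 ≈ 1.87425.

m = 1.874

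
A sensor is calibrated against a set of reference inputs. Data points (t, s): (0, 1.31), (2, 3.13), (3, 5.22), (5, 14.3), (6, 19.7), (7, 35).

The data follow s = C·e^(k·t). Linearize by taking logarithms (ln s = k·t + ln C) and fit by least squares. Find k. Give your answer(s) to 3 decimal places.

Taking logs, ln s = k·t + ln C, so regress ln s on t.
Σt = 23.0000, Σ(t)² = 123.0000, Σln s = 12.2598, Σt·ln s = 63.3120.
Equations: 123.0000·k + 23.0000·ln C = 63.3120;  23.0000·k + 6·ln C = 12.2598.
Solving (det = 209.0000): k = 0.46841, ln C = 0.24774.

k = 0.468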